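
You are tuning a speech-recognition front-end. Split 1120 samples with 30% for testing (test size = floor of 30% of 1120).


Test = ⌊1120·30/100⌋ = 336
Train = 1120 - 336 = 784

Train: 784, Test: 336


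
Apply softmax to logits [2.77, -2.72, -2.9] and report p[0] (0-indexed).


Exponentials: e^2.77=15.9586, e^-2.72=0.0659, e^-2.9=0.055
Sum = 16.0795
Softmax = [0.9925, 0.0041, 0.0034]
p[0] = 15.9586/16.0795 = 0.9925

0.9925


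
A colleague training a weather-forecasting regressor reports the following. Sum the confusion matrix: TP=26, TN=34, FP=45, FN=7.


Total = TP + TN + FP + FN
= 26 + 34 + 45 + 7
= 112
(Predicted positive: 71, predicted negative: 41)

112


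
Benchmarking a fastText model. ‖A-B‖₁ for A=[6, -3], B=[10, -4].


d = |6-10| + |-3+ 4|
  = 4 + 1
  = 5

5


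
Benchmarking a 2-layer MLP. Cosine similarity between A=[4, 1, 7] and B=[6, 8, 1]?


A·B = 4·6 + 1·8 + 7·1 = 39
‖A‖ = √66 = 8.124, ‖B‖ = √101 = 10.0499
cos = 39/(√66·√101) = 39/√6666 = 0.4777

0.4777


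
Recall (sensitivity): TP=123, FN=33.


Recall = TP/(TP+FN)
= 123/(123+33)
= 123/156 = 78.85%

78.85%


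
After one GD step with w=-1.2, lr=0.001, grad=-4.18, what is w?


w_new = w - α·∇
= -1.2 - 0.001·-4.18
= -1.2 + 0.00418
= -1.19582

-1.19582


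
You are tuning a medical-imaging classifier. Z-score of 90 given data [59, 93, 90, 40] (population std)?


μ = 70.5, σ = 22.0737
z = (90 - 70.5)/22.0737 = 0.8834

0.8834


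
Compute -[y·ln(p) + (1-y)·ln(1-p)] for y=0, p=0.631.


BCE = -[y·ln(p) + (1-y)·ln(1-p)]
= -0 - 1·ln(1-0.631)
= -ln(0.369) = 0.997

0.997


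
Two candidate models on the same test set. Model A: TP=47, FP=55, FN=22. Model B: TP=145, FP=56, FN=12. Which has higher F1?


Model A: P=47/102=0.4608, R=47/69=0.6812, F1=2PR/(P+R)=2TP/(2TP+FP+FN)=94/171=0.5497
Model B: P=145/201=0.7214, R=145/157=0.9236, F1=2PR/(P+R)=2TP/(2TP+FP+FN)=290/358=0.8101
0.5497 < 0.8101 → Model B

Model B


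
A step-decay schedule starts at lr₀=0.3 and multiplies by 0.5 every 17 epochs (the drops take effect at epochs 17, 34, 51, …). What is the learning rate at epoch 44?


n_drops = ⌊44/17⌋ = 2
lr = 0.3·0.5^2 = 0.3·0.25 = 0.075

0.075


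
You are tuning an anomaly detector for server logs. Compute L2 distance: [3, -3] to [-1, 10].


d = √((3+ 1)² + (-3-10)²)
  = √(16 + 169)
  = √185 = 13.6015

13.6015


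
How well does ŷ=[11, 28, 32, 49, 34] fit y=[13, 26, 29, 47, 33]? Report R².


ȳ = 29.6
SS_res = Σ(y-ŷ)² = 22
SS_tot = Σ(y-ȳ)² = 603.2
R² = 1 - SS_res/SS_tot = 1 - 0.0365 = 0.9635

0.9635


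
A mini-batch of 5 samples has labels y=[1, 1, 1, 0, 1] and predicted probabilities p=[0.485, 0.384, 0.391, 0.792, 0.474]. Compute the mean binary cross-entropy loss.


L[0] = -ln(0.485) = 0.7236
L[1] = -ln(0.384) = 0.9571
L[2] = -ln(0.391) = 0.939
L[3] = -ln(1-0.792) = -ln(0.208) = 1.5702
L[4] = -ln(0.474) = 0.7465
mean = (0.7236 + 0.9571 + 0.939 + 1.5702 + 0.7465)/5 = 0.9873

0.9873


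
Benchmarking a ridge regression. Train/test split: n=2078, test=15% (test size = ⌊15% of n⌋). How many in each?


Test = ⌊2078·15/100⌋ = 311
Train = 2078 - 311 = 1767

Train: 1767, Test: 311


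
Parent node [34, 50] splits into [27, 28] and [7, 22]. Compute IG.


Parent = [34, 50], H_parent = 0.9737
H_left = 0.9998 (n=55), H_right = 0.7973 (n=29)
H_children = (55/84)·0.9998 + (29/84)·0.7973 = 0.9299
IG = 0.9737 - 0.9299 = 0.0438

0.0438


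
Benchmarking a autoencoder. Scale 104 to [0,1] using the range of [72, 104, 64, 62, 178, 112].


min=62, max=178
(104-62)/(178-62) = 42/116 = 0.3621

0.3621


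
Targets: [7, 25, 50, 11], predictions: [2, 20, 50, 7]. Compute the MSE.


Squared errors: (7-2)²=25, (25-20)²=25, (50-50)²=0, (11-7)²=16
Sum = 66
MSE = 66/4 = 33/2

33/2


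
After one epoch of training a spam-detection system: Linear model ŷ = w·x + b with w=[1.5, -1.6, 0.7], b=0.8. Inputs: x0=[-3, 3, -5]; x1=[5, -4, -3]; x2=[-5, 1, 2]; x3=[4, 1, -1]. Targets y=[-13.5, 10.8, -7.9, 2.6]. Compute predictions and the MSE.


ŷ0 = (1.5)·(-3) + (-1.6)·(3) + (0.7)·(-5) + 0.8 = -12.0
ŷ1 = (1.5)·(5) + (-1.6)·(-4) + (0.7)·(-3) + 0.8 = 12.6
ŷ2 = (1.5)·(-5) + (-1.6)·(1) + (0.7)·(2) + 0.8 = -6.9
ŷ3 = (1.5)·(4) + (-1.6)·(1) + (0.7)·(-1) + 0.8 = 4.5
errors² = [2.25, 3.24, 1.0, 3.61]
MSE = 10.1000/4 = 2.525

2.525


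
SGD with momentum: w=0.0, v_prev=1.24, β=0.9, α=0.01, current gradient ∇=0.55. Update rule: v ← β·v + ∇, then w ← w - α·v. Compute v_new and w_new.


v_new = 0.9·1.24 + 0.55 = 1.116 + 0.55 = 1.666
w_new = 0.0 - 0.01·1.666 = 0.0 - 0.01666 = -0.01666

v_new=1.666, w_new=-0.01666


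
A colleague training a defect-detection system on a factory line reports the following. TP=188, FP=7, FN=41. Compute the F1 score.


Precision = 188/195 = 0.9641
Recall = 188/229 = 0.821
F1 = 2·P·R/(P+R) = 2·TP/(2·TP+FP+FN) = 376/(376+7+41) = 376/424 = 0.8868

0.8868


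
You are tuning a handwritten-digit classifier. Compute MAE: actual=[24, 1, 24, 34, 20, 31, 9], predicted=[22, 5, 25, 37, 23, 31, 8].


Absolute errors: |24-22|=2, |1-5|=4, |24-25|=1, |34-37|=3, |20-23|=3, |31-31|=0, |9-8|=1
Sum = 14
MAE = 14/7 = 2

2


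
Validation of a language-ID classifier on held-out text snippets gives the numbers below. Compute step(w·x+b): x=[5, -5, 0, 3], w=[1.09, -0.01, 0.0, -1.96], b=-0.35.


z = (5)·(1.09) + (-5)·(-0.01) + (0)·(0.0) + (3)·(-1.96) - 0.35
  = -0.73
step(z) = 0 (z<0)

0


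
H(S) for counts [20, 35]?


Probabilities: [20/55, 35/55] ≈ [0.3636, 0.6364]
H = -((20/55)·log₂(20/55) + (35/55)·log₂(35/55))
  = 0.9457 bits

0.9457 bits


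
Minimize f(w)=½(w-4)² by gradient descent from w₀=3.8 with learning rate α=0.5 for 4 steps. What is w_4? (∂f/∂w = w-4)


step 1: grad = 3.8-4 = -0.2; w = 3.8 - 0.5·(-0.2) = 3.9
step 2: grad = 3.9-4 = -0.1; w = 3.9 - 0.5·(-0.1) = 3.95
step 3: grad = 3.95-4 = -0.05; w = 3.95 - 0.5·(-0.05) = 3.975
step 4: grad = 3.975-4 = -0.025; w = 3.975 - 0.5·(-0.025) = 3.9875

3.9875


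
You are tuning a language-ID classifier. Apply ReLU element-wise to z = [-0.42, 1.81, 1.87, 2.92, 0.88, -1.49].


ReLU(-0.42) = max(0, -0.42) = 0.0
ReLU(1.81) = max(0, 1.81) = 1.81
ReLU(1.87) = max(0, 1.87) = 1.87
ReLU(2.92) = max(0, 2.92) = 2.92
ReLU(0.88) = max(0, 0.88) = 0.88
ReLU(-1.49) = max(0, -1.49) = 0.0
result = [0.0, 1.81, 1.87, 2.92, 0.88, 0.0]

[0.0, 1.81, 1.87, 2.92, 0.88, 0.0]


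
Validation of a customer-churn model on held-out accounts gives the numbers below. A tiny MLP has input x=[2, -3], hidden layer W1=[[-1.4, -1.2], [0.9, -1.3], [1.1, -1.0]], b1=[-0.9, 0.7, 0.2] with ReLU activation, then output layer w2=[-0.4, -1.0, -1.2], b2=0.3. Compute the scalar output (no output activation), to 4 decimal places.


z1[0] = (-1.4)·(2) + (-1.2)·(-3) - 0.9 = -0.1
z1[1] = (0.9)·(2) + (-1.3)·(-3) + 0.7 = 6.4
z1[2] = (1.1)·(2) + (-1.0)·(-3) + 0.2 = 5.4
h = ReLU(z1) = [0.0, 6.4, 5.4]
output = (-0.4)·(0.0) + (-1.0)·(6.4) + (-1.2)·(5.4) + 0.3 = -12.58

-12.58


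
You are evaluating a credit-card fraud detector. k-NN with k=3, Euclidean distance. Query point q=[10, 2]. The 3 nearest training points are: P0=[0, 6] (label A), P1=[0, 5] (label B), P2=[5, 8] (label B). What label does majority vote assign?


d(q,P0) = 10.7703  (label A)
d(q,P1) = 10.4403  (label B)
d(q,P2) = 7.8102  (label B)
Votes: A=1, B=2
Majority → B

B


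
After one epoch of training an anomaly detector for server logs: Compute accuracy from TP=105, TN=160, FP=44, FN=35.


Accuracy = (TP+TN)/(TP+TN+FP+FN)
= (105+160)/(344)
= 265/344 = 77.03%

77.03%


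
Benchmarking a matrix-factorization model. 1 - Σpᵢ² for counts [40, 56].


Probabilities: [40/96, 56/96] ≈ [0.4167, 0.5833]
Σpᵢ² = (1600 + 3136)/96² = 4736/9216
Gini = 1 - Σpᵢ² = 1 - 4736/9216 = 0.4861

0.4861


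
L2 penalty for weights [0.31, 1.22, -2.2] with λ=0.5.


‖w‖₂² = (0.31)² + (1.22)² + (-2.2)²
     = 0.0961 + 1.4884 + 4.84
     = 6.4245
λ·‖w‖₂² = 0.5·6.4245 = 3.21225

3.21225


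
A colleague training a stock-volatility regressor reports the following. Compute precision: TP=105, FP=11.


Precision = TP/(TP+FP)
= 105/(105+11)
= 105/116 = 90.52%

90.52%


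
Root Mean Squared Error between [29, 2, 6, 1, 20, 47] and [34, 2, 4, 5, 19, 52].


MSE = 71/6 = 11.8333
RMSE = √(71/6) = 3.44

3.44


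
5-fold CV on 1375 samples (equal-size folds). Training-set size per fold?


Fold size = 1375/5 = 275
Training per fold = 1375 - 275 = 1100

1100


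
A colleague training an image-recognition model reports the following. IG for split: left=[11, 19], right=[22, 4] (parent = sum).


Parent = [33, 23], H_parent = 0.9769
H_left = 0.9481 (n=30), H_right = 0.6194 (n=26)
H_children = (30/56)·0.9481 + (26/56)·0.6194 = 0.7955
IG = 0.9769 - 0.7955 = 0.1814

0.1814


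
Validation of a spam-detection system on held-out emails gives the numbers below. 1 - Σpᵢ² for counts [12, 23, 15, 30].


Probabilities: [12/80, 23/80, 15/80, 30/80] ≈ [0.15, 0.2875, 0.1875, 0.375]
Σpᵢ² = (144 + 529 + 225 + 900)/80² = 1798/6400
Gini = 1 - Σpᵢ² = 1 - 1798/6400 = 0.7191

0.7191


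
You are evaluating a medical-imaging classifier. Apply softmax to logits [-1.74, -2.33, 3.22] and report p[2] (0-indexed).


Exponentials: e^-1.74=0.1755, e^-2.33=0.0973, e^3.22=25.0281
Sum = 25.3009
Softmax = [0.0069, 0.0038, 0.9892]
p[2] = 25.0281/25.3009 = 0.9892

0.9892


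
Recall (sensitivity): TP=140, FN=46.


Recall = TP/(TP+FN)
= 140/(140+46)
= 140/186 = 75.27%

75.27%


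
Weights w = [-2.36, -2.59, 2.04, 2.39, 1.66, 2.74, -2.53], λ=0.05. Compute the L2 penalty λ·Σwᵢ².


‖w‖₂² = (-2.36)² + (-2.59)² + (2.04)² + (2.39)² + (1.66)² + (2.74)² + (-2.53)²
     = 5.5696 + 6.7081 + 4.1616 + 5.7121 + 2.7556 + 7.5076 + 6.4009
     = 38.8155
λ·‖w‖₂² = 0.05·38.8155 = 1.940775

1.940775


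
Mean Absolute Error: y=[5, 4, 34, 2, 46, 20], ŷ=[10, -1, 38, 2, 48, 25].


Absolute errors: |5-10|=5, |4+ 1|=5, |34-38|=4, |2-2|=0, |46-48|=2, |20-25|=5
Sum = 21
MAE = 21/6 = 7/2

7/2


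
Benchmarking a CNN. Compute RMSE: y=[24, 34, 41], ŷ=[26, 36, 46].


MSE = 33/3 = 11
RMSE = √(33/3) = 3.3166

3.3166


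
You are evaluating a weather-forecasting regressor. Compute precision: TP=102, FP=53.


Precision = TP/(TP+FP)
= 102/(102+53)
= 102/155 = 65.81%

65.81%


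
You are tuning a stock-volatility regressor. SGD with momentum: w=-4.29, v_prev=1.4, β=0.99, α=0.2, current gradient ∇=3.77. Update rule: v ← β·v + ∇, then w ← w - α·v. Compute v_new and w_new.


v_new = 0.99·1.4 + 3.77 = 1.386 + 3.77 = 5.156
w_new = -4.29 - 0.2·5.156 = -4.29 - 1.0312 = -5.3212

v_new=5.156, w_new=-5.3212


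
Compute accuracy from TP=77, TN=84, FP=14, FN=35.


Accuracy = (TP+TN)/(TP+TN+FP+FN)
= (77+84)/(210)
= 161/210 = 76.67%

76.67%


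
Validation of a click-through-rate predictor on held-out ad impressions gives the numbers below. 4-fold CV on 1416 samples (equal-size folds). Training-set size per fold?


Fold size = 1416/4 = 354
Training per fold = 1416 - 354 = 1062

1062


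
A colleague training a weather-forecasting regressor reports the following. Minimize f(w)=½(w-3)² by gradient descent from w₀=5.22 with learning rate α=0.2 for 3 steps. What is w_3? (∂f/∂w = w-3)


step 1: grad = 5.22-3 = 2.22; w = 5.22 - 0.2·(2.22) = 4.776
step 2: grad = 4.776-3 = 1.776; w = 4.776 - 0.2·(1.776) = 4.4208
step 3: grad = 4.4208-3 = 1.4208; w = 4.4208 - 0.2·(1.4208) = 4.13664

4.13664


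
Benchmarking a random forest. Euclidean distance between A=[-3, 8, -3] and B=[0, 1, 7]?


d = √((-3-0)² + (8-1)² + (-3-7)²)
  = √(9 + 49 + 100)
  = √158 = 12.5698

12.5698


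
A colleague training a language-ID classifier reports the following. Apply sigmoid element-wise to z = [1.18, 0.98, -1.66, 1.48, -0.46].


σ(1.18) = 1/(1+e^-1.18) = 0.7649
σ(0.98) = 1/(1+e^-0.98) = 0.7271
σ(-1.66) = 1/(1+e^1.66) = 0.1598
σ(1.48) = 1/(1+e^-1.48) = 0.8146
σ(-0.46) = 1/(1+e^0.46) = 0.387
result = [0.7649, 0.7271, 0.1598, 0.8146, 0.387]

[0.7649, 0.7271, 0.1598, 0.8146, 0.387]


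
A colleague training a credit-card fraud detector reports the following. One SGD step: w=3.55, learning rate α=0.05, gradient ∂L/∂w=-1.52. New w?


w_new = w - α·∇
= 3.55 - 0.05·-1.52
= 3.55 + 0.076
= 3.626

3.626


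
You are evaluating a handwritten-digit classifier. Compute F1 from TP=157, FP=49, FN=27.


Precision = 157/206 = 0.7621
Recall = 157/184 = 0.8533
F1 = 2·P·R/(P+R) = 2·TP/(2·TP+FP+FN) = 314/(314+49+27) = 314/390 = 0.8051

0.8051


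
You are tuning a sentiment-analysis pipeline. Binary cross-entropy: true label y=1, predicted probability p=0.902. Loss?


BCE = -[y·ln(p) + (1-y)·ln(1-p)]
= -1·ln(0.902) - 0
= -ln(0.902) = 0.1031

0.1031


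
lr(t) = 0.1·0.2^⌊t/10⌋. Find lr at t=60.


n_drops = ⌊60/10⌋ = 6
lr = 0.1·0.2^6 = 0.1·0.000064 = 0.0000064

0.0000064


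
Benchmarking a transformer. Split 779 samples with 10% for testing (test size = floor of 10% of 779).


Test = ⌊779·10/100⌋ = 77
Train = 779 - 77 = 702

Train: 702, Test: 77


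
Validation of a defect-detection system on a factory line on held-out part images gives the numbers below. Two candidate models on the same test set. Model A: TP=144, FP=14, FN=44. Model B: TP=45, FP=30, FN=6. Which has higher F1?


Model A: P=144/158=0.9114, R=144/188=0.766, F1=2PR/(P+R)=2TP/(2TP+FP+FN)=288/346=0.8324
Model B: P=45/75=0.6, R=45/51=0.8824, F1=2PR/(P+R)=2TP/(2TP+FP+FN)=90/126=0.7143
0.8324 > 0.7143 → Model A

Model A


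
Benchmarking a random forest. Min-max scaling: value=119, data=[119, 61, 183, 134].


min=61, max=183
(119-61)/(183-61) = 58/122 = 0.4754

0.4754


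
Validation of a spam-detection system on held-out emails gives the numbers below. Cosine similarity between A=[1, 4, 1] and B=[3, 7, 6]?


A·B = 1·3 + 4·7 + 1·6 = 37
‖A‖ = √18 = 4.2426, ‖B‖ = √94 = 9.6954
cos = 37/(√18·√94) = 37/√1692 = 0.8995

0.8995


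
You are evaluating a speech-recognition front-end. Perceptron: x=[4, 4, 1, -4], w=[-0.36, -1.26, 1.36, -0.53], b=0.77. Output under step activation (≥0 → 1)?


z = (4)·(-0.36) + (4)·(-1.26) + (1)·(1.36) + (-4)·(-0.53) + 0.77
  = -2.23
step(z) = 0 (z<0)

0


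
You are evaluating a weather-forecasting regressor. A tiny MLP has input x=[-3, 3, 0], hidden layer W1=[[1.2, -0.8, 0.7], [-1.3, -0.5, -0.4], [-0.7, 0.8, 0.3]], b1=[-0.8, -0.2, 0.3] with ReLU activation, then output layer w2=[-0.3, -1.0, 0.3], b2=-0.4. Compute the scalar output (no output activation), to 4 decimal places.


z1[0] = (1.2)·(-3) + (-0.8)·(3) + (0.7)·(0) - 0.8 = -6.8
z1[1] = (-1.3)·(-3) + (-0.5)·(3) + (-0.4)·(0) - 0.2 = 2.2
z1[2] = (-0.7)·(-3) + (0.8)·(3) + (0.3)·(0) + 0.3 = 4.8
h = ReLU(z1) = [0.0, 2.2, 4.8]
output = (-0.3)·(0.0) + (-1.0)·(2.2) + (0.3)·(4.8) - 0.4 = -1.16

-1.16


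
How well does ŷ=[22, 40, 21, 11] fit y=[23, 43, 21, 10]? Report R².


ȳ = 24.25
SS_res = Σ(y-ŷ)² = 11
SS_tot = Σ(y-ȳ)² = 566.75
R² = 1 - SS_res/SS_tot = 1 - 0.0194 = 0.9806

0.9806


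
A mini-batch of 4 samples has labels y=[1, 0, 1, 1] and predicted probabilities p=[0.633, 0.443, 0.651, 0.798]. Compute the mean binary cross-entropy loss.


L[0] = -ln(0.633) = 0.4573
L[1] = -ln(1-0.443) = -ln(0.557) = 0.5852
L[2] = -ln(0.651) = 0.4292
L[3] = -ln(0.798) = 0.2256
mean = (0.4573 + 0.5852 + 0.4292 + 0.2256)/4 = 0.4243

0.4243


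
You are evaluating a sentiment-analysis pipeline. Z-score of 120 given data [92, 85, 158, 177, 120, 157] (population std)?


μ = 131.5, σ = 34.827
z = (120 - 131.5)/34.827 = -0.3302

-0.3302


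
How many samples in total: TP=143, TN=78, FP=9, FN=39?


Total = TP + TN + FP + FN
= 143 + 78 + 9 + 39
= 269
(Predicted positive: 152, predicted negative: 117)

269


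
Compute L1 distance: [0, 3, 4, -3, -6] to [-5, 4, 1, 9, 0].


d = |0+ 5| + |3-4| + |4-1| + |-3-9| + |-6-0|
  = 5 + 1 + 3 + 12 + 6
  = 27

27


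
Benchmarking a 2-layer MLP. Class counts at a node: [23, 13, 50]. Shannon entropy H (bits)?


Probabilities: [23/86, 13/86, 50/86] ≈ [0.2674, 0.1512, 0.5814]
H = -((23/86)·log₂(23/86) + (13/86)·log₂(13/86) + (50/86)·log₂(50/86))
  = 1.3758 bits

1.3758 bits


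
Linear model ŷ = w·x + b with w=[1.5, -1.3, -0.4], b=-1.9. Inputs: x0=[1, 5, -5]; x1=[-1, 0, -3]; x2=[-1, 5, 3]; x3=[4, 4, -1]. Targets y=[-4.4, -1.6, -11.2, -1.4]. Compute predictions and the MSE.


ŷ0 = (1.5)·(1) + (-1.3)·(5) + (-0.4)·(-5) - 1.9 = -4.9
ŷ1 = (1.5)·(-1) + (-1.3)·(0) + (-0.4)·(-3) - 1.9 = -2.2
ŷ2 = (1.5)·(-1) + (-1.3)·(5) + (-0.4)·(3) - 1.9 = -11.1
ŷ3 = (1.5)·(4) + (-1.3)·(4) + (-0.4)·(-1) - 1.9 = -0.7
errors² = [0.25, 0.36, 0.01, 0.49]
MSE = 1.1100/4 = 0.2775

0.2775


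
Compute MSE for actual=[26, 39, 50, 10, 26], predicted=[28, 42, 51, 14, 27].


Squared errors: (26-28)²=4, (39-42)²=9, (50-51)²=1, (10-14)²=16, (26-27)²=1
Sum = 31
MSE = 31/5 = 31/5

31/5


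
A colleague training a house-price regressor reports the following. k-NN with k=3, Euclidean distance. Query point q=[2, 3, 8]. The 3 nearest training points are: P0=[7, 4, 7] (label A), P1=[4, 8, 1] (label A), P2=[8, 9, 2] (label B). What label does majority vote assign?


d(q,P0) = 5.1962  (label A)
d(q,P1) = 8.8318  (label A)
d(q,P2) = 10.3923  (label B)
Votes: A=2, B=1
Majority → A

A


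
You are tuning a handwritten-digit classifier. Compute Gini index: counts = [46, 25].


Probabilities: [46/71, 25/71] ≈ [0.6479, 0.3521]
Σpᵢ² = (2116 + 625)/71² = 2741/5041
Gini = 1 - Σpᵢ² = 1 - 2741/5041 = 0.4563

0.4563


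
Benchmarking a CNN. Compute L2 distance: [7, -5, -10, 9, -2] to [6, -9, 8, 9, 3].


d = √((7-6)² + (-5+ 9)² + (-10-8)² + (9-9)² + (-2-3)²)
  = √(1 + 16 + 324 + 0 + 25)
  = √366 = 19.1311

19.1311


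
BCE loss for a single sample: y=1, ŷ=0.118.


BCE = -[y·ln(p) + (1-y)·ln(1-p)]
= -1·ln(0.118) - 0
= -ln(0.118) = 2.1371

2.1371


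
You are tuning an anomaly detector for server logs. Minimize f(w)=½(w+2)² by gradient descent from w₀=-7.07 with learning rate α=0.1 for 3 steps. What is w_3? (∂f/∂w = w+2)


step 1: grad = -7.07+2 = -5.07; w = -7.07 - 0.1·(-5.07) = -6.563
step 2: grad = -6.563+2 = -4.563; w = -6.563 - 0.1·(-4.563) = -6.1067
step 3: grad = -6.1067+2 = -4.1067; w = -6.1067 - 0.1·(-4.1067) = -5.69603

-5.69603


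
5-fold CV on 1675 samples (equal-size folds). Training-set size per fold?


Fold size = 1675/5 = 335
Training per fold = 1675 - 335 = 1340

1340


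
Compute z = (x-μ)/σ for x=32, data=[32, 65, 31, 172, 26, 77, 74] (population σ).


μ = 68.1429, σ = 46.8598
z = (32 - 68.1429)/46.8598 = -0.7713

-0.7713


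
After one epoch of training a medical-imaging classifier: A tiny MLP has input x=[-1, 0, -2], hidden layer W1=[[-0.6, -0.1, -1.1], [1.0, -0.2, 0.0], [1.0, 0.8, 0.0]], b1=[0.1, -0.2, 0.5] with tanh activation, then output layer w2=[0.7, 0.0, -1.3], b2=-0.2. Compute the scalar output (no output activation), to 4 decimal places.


z1[0] = (-0.6)·(-1) + (-0.1)·(0) + (-1.1)·(-2) + 0.1 = 2.9
z1[1] = (1.0)·(-1) + (-0.2)·(0) + (0.0)·(-2) - 0.2 = -1.2
z1[2] = (1.0)·(-1) + (0.8)·(0) + (0.0)·(-2) + 0.5 = -0.5
h = tanh(z1) = [0.994, -0.8337, -0.4621]
output = (0.7)·(0.994) + (0.0)·(-0.8337) + (-1.3)·(-0.4621) - 0.2 = 1.0965

1.0965


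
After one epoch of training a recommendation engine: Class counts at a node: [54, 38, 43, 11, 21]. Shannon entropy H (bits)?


Probabilities: [54/167, 38/167, 43/167, 11/167, 21/167] ≈ [0.3234, 0.2275, 0.2575, 0.0659, 0.1257]
H = -((54/167)·log₂(54/167) + (38/167)·log₂(38/167) + (43/167)·log₂(43/167) + (11/167)·log₂(11/167) + (21/167)·log₂(21/167))
  = 2.1513 bits

2.1513 bits


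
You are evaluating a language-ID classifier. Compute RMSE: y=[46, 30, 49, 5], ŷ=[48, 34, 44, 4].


MSE = 46/4 = 11.5
RMSE = √(46/4) = 3.3912

3.3912


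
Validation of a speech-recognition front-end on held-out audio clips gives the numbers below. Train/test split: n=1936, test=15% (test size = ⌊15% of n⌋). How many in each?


Test = ⌊1936·15/100⌋ = 290
Train = 1936 - 290 = 1646

Train: 1646, Test: 290


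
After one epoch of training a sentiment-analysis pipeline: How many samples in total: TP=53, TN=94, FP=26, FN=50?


Total = TP + TN + FP + FN
= 53 + 94 + 26 + 50
= 223
(Predicted positive: 79, predicted negative: 144)

223


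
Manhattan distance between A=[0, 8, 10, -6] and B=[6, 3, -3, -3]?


d = |0-6| + |8-3| + |10+ 3| + |-6+ 3|
  = 6 + 5 + 13 + 3
  = 27

27


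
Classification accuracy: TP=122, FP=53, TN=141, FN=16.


Accuracy = (TP+TN)/(TP+TN+FP+FN)
= (122+141)/(332)
= 263/332 = 79.22%

79.22%


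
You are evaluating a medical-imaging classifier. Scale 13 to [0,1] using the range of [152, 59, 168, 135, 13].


min=13, max=168
(13-13)/(168-13) = 0/155 = 0.0

0.0


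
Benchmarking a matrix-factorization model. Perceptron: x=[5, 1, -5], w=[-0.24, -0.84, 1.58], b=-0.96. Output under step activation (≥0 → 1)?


z = (5)·(-0.24) + (1)·(-0.84) + (-5)·(1.58) - 0.96
  = -10.9
step(z) = 0 (z<0)

0


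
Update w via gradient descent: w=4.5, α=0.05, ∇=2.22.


w_new = w - α·∇
= 4.5 - 0.05·2.22
= 4.5 - 0.111
= 4.389

4.389


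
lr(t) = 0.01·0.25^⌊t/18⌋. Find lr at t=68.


n_drops = ⌊68/18⌋ = 3
lr = 0.01·0.25^3 = 0.01·0.015625 = 0.00015625

0.00015625


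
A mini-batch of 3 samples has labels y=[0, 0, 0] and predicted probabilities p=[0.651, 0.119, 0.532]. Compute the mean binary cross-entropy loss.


L[0] = -ln(1-0.651) = -ln(0.349) = 1.0527
L[1] = -ln(1-0.119) = -ln(0.881) = 0.1267
L[2] = -ln(1-0.532) = -ln(0.468) = 0.7593
mean = (1.0527 + 0.1267 + 0.7593)/3 = 0.6462

0.6462


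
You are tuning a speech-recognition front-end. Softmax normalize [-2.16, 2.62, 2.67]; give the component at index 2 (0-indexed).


Exponentials: e^-2.16=0.1153, e^2.62=13.7357, e^2.67=14.44
Sum = 28.291
Softmax = [0.0041, 0.4855, 0.5104]
p[2] = 14.44/28.291 = 0.5104

0.5104


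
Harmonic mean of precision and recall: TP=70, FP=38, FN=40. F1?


Precision = 70/108 = 0.6481
Recall = 70/110 = 0.6364
F1 = 2·P·R/(P+R) = 2·TP/(2·TP+FP+FN) = 140/(140+38+40) = 140/218 = 0.6422

0.6422


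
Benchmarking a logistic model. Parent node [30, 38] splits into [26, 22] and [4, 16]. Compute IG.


Parent = [30, 38], H_parent = 0.99
H_left = 0.995 (n=48), H_right = 0.7219 (n=20)
H_children = (48/68)·0.995 + (20/68)·0.7219 = 0.9147
IG = 0.99 - 0.9147 = 0.0753

0.0753


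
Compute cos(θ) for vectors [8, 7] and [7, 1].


A·B = 8·7 + 7·1 = 63
‖A‖ = √113 = 10.6301, ‖B‖ = √50 = 7.0711
cos = 63/(√113·√50) = 63/√5650 = 0.8381

0.8381


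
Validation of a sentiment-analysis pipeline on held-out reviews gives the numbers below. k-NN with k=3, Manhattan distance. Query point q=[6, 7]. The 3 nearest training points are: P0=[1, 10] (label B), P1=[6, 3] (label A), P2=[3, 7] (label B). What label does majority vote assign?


d(q,P0) = 8  (label B)
d(q,P1) = 4  (label A)
d(q,P2) = 3  (label B)
Votes: A=1, B=2
Majority → B

B


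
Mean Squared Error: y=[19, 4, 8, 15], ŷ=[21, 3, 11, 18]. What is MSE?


Squared errors: (19-21)²=4, (4-3)²=1, (8-11)²=9, (15-18)²=9
Sum = 23
MSE = 23/4 = 23/4

23/4


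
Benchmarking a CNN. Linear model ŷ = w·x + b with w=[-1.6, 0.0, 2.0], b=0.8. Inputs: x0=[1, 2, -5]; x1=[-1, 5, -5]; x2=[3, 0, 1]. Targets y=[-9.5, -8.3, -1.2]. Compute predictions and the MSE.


ŷ0 = (-1.6)·(1) + (0.0)·(2) + (2.0)·(-5) + 0.8 = -10.8
ŷ1 = (-1.6)·(-1) + (0.0)·(5) + (2.0)·(-5) + 0.8 = -7.6
ŷ2 = (-1.6)·(3) + (0.0)·(0) + (2.0)·(1) + 0.8 = -2.0
errors² = [1.69, 0.49, 0.64]
MSE = 2.8200/3 = 0.94

0.94


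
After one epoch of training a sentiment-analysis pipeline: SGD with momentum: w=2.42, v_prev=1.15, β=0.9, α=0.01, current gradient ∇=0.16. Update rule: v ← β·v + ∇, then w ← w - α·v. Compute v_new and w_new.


v_new = 0.9·1.15 + 0.16 = 1.035 + 0.16 = 1.195
w_new = 2.42 - 0.01·1.195 = 2.42 - 0.01195 = 2.40805

v_new=1.195, w_new=2.40805


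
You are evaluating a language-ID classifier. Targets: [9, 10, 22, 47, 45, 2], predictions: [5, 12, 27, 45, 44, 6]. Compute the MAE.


Absolute errors: |9-5|=4, |10-12|=2, |22-27|=5, |47-45|=2, |45-44|=1, |2-6|=4
Sum = 18
MAE = 18/6 = 3

3


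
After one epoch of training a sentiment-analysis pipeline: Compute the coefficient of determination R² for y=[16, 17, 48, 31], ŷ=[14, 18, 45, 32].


ȳ = 28
SS_res = Σ(y-ŷ)² = 15
SS_tot = Σ(y-ȳ)² = 674
R² = 1 - SS_res/SS_tot = 1 - 0.0223 = 0.9777

0.9777


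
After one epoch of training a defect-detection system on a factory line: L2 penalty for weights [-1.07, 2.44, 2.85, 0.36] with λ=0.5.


‖w‖₂² = (-1.07)² + (2.44)² + (2.85)² + (0.36)²
     = 1.1449 + 5.9536 + 8.1225 + 0.1296
     = 15.3506
λ·‖w‖₂² = 0.5·15.3506 = 7.6753

7.6753


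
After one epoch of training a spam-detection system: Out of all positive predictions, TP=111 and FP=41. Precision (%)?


Precision = TP/(TP+FP)
= 111/(111+41)
= 111/152 = 73.03%

73.03%


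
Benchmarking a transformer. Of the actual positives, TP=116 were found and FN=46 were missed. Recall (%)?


Recall = TP/(TP+FN)
= 116/(116+46)
= 116/162 = 71.6%

71.6%


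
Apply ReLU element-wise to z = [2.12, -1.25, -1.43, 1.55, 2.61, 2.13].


ReLU(2.12) = max(0, 2.12) = 2.12
ReLU(-1.25) = max(0, -1.25) = 0.0
ReLU(-1.43) = max(0, -1.43) = 0.0
ReLU(1.55) = max(0, 1.55) = 1.55
ReLU(2.61) = max(0, 2.61) = 2.61
ReLU(2.13) = max(0, 2.13) = 2.13
result = [2.12, 0.0, 0.0, 1.55, 2.61, 2.13]

[2.12, 0.0, 0.0, 1.55, 2.61, 2.13]


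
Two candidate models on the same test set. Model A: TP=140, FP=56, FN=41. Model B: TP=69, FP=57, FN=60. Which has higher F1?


Model A: P=140/196=0.7143, R=140/181=0.7735, F1=2PR/(P+R)=2TP/(2TP+FP+FN)=280/377=0.7427
Model B: P=69/126=0.5476, R=69/129=0.5349, F1=2PR/(P+R)=2TP/(2TP+FP+FN)=138/255=0.5412
0.7427 > 0.5412 → Model A

Model A


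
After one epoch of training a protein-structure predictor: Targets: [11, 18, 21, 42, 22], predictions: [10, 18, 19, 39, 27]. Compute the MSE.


Squared errors: (11-10)²=1, (18-18)²=0, (21-19)²=4, (42-39)²=9, (22-27)²=25
Sum = 39
MSE = 39/5 = 39/5

39/5


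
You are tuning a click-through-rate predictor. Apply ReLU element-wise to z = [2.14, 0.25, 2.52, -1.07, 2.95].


ReLU(2.14) = max(0, 2.14) = 2.14
ReLU(0.25) = max(0, 0.25) = 0.25
ReLU(2.52) = max(0, 2.52) = 2.52
ReLU(-1.07) = max(0, -1.07) = 0.0
ReLU(2.95) = max(0, 2.95) = 2.95
result = [2.14, 0.25, 2.52, 0.0, 2.95]

[2.14, 0.25, 2.52, 0.0, 2.95]


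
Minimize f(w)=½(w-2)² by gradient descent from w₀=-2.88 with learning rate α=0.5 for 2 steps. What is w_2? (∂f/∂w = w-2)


step 1: grad = -2.88-2 = -4.88; w = -2.88 - 0.5·(-4.88) = -0.44
step 2: grad = -0.44-2 = -2.44; w = -0.44 - 0.5·(-2.44) = 0.78

0.78


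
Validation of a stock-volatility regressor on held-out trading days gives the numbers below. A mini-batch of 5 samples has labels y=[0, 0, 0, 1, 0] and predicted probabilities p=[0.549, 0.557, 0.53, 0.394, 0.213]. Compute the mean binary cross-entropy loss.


L[0] = -ln(1-0.549) = -ln(0.451) = 0.7963
L[1] = -ln(1-0.557) = -ln(0.443) = 0.8142
L[2] = -ln(1-0.53) = -ln(0.47) = 0.755
L[3] = -ln(0.394) = 0.9314
L[4] = -ln(1-0.213) = -ln(0.787) = 0.2395
mean = (0.7963 + 0.8142 + 0.755 + 0.9314 + 0.2395)/5 = 0.7073

0.7073


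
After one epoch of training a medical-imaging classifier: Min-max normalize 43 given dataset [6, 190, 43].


min=6, max=190
(43-6)/(190-6) = 37/184 = 0.2011

0.2011


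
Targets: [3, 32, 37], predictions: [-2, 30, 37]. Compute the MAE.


Absolute errors: |3+ 2|=5, |32-30|=2, |37-37|=0
Sum = 7
MAE = 7/3 = 7/3

7/3


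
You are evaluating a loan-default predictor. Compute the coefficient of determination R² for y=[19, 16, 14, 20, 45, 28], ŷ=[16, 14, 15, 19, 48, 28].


ȳ = 23.6667
SS_res = Σ(y-ŷ)² = 24
SS_tot = Σ(y-ȳ)² = 661.33
R² = 1 - SS_res/SS_tot = 1 - 0.0363 = 0.9637

0.9637


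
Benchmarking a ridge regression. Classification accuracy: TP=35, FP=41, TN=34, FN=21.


Accuracy = (TP+TN)/(TP+TN+FP+FN)
= (35+34)/(131)
= 69/131 = 52.67%

52.67%


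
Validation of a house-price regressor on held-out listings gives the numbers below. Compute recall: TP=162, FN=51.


Recall = TP/(TP+FN)
= 162/(162+51)
= 162/213 = 76.06%

76.06%


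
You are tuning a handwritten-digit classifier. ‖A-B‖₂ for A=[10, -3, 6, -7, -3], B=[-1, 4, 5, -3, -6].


d = √((10+ 1)² + (-3-4)² + (6-5)² + (-7+ 3)² + (-3+ 6)²)
  = √(121 + 49 + 1 + 16 + 9)
  = √196 = 14.0

14.0


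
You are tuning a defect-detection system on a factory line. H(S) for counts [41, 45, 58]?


Probabilities: [41/144, 45/144, 58/144] ≈ [0.2847, 0.3125, 0.4028]
H = -((41/144)·log₂(41/144) + (45/144)·log₂(45/144) + (58/144)·log₂(58/144))
  = 1.5688 bits

1.5688 bits


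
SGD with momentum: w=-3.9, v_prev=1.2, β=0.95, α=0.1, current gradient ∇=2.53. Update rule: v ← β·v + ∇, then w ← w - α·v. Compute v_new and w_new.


v_new = 0.95·1.2 + 2.53 = 1.14 + 2.53 = 3.67
w_new = -3.9 - 0.1·3.67 = -3.9 - 0.367 = -4.267

v_new=3.67, w_new=-4.267


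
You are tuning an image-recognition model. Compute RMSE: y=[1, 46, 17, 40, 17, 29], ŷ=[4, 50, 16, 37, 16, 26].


MSE = 45/6 = 7.5
RMSE = √(45/6) = 2.7386

2.7386


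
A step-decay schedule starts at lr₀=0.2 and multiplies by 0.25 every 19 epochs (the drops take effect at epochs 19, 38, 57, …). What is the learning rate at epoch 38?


n_drops = ⌊38/19⌋ = 2
lr = 0.2·0.25^2 = 0.2·0.0625 = 0.0125

0.0125


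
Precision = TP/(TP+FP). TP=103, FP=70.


Precision = TP/(TP+FP)
= 103/(103+70)
= 103/173 = 59.54%

59.54%


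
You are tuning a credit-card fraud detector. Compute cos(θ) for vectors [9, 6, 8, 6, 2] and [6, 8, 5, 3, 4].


A·B = 9·6 + 6·8 + 8·5 + 6·3 + 2·4 = 168
‖A‖ = √221 = 14.8661, ‖B‖ = √150 = 12.2474
cos = 168/(√221·√150) = 168/√33150 = 0.9227

0.9227


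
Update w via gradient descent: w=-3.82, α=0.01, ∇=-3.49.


w_new = w - α·∇
= -3.82 - 0.01·-3.49
= -3.82 + 0.0349
= -3.7851

-3.7851


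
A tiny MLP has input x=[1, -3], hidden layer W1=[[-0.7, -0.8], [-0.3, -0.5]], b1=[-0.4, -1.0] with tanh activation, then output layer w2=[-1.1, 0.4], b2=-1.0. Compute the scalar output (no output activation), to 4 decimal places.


z1[0] = (-0.7)·(1) + (-0.8)·(-3) - 0.4 = 1.3
z1[1] = (-0.3)·(1) + (-0.5)·(-3) - 1.0 = 0.2
h = tanh(z1) = [0.8617, 0.1974]
output = (-1.1)·(0.8617) + (0.4)·(0.1974) - 1.0 = -1.8689

-1.8689


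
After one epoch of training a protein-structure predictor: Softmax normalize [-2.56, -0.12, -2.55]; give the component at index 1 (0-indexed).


Exponentials: e^-2.56=0.0773, e^-0.12=0.8869, e^-2.55=0.0781
Sum = 1.0423
Softmax = [0.0742, 0.8509, 0.0749]
p[1] = 0.8869/1.0423 = 0.8509

0.8509


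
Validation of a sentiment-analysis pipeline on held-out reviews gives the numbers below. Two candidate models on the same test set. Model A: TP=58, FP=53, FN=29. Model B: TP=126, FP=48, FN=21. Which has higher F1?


Model A: P=58/111=0.5225, R=58/87=0.6667, F1=2PR/(P+R)=2TP/(2TP+FP+FN)=116/198=0.5859
Model B: P=126/174=0.7241, R=126/147=0.8571, F1=2PR/(P+R)=2TP/(2TP+FP+FN)=252/321=0.785
0.5859 < 0.785 → Model B

Model B


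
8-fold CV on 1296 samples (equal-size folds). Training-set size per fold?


Fold size = 1296/8 = 162
Training per fold = 1296 - 162 = 1134

1134


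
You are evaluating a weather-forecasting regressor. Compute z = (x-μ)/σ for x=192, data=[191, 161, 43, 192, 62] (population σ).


μ = 129.8, σ = 64.372
z = (192 - 129.8)/64.372 = 0.9663

0.9663


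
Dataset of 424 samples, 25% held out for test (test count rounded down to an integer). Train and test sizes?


Test = ⌊424·25/100⌋ = 106
Train = 424 - 106 = 318

Train: 318, Test: 106


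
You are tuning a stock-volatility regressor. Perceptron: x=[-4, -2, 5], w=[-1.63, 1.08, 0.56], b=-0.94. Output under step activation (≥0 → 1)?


z = (-4)·(-1.63) + (-2)·(1.08) + (5)·(0.56) - 0.94
  = 6.22
step(z) = 1 (z≥0)

1


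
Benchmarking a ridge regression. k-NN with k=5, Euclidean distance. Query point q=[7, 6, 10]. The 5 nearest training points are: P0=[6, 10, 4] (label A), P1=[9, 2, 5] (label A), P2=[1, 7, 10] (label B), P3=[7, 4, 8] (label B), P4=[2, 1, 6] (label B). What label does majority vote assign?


d(q,P0) = 7.2801  (label A)
d(q,P1) = 6.7082  (label A)
d(q,P2) = 6.0828  (label B)
d(q,P3) = 2.8284  (label B)
d(q,P4) = 8.124  (label B)
Votes: A=2, B=3
Majority → B

B


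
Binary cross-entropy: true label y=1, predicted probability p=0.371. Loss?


BCE = -[y·ln(p) + (1-y)·ln(1-p)]
= -1·ln(0.371) - 0
= -ln(0.371) = 0.9916

0.9916


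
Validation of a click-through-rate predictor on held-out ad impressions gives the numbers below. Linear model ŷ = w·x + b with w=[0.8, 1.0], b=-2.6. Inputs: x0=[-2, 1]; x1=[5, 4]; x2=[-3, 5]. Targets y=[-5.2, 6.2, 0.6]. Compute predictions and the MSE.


ŷ0 = (0.8)·(-2) + (1.0)·(1) - 2.6 = -3.2
ŷ1 = (0.8)·(5) + (1.0)·(4) - 2.6 = 5.4
ŷ2 = (0.8)·(-3) + (1.0)·(5) - 2.6 = -0.0
errors² = [4.0, 0.64, 0.36]
MSE = 5.0000/3 = 1.6667

1.6667


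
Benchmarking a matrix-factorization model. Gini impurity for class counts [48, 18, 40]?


Probabilities: [48/106, 18/106, 40/106] ≈ [0.4528, 0.1698, 0.3774]
Σpᵢ² = (2304 + 324 + 1600)/106² = 4228/11236
Gini = 1 - Σpᵢ² = 1 - 4228/11236 = 0.6237

0.6237


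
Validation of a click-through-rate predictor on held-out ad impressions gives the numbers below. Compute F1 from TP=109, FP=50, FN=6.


Precision = 109/159 = 0.6855
Recall = 109/115 = 0.9478
F1 = 2·P·R/(P+R) = 2·TP/(2·TP+FP+FN) = 218/(218+50+6) = 218/274 = 0.7956

0.7956


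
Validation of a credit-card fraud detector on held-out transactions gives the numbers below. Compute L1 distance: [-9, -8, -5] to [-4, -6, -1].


d = |-9+ 4| + |-8+ 6| + |-5+ 1|
  = 5 + 2 + 4
  = 11

11


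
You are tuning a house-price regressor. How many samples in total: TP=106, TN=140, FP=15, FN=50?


Total = TP + TN + FP + FN
= 106 + 140 + 15 + 50
= 311
(Predicted positive: 121, predicted negative: 190)

311


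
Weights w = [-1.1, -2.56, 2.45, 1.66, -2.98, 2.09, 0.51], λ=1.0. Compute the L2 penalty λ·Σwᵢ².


‖w‖₂² = (-1.1)² + (-2.56)² + (2.45)² + (1.66)² + (-2.98)² + (2.09)² + (0.51)²
     = 1.21 + 6.5536 + 6.0025 + 2.7556 + 8.8804 + 4.3681 + 0.2601
     = 30.0303
λ·‖w‖₂² = 1.0·30.0303 = 30.0303

30.0303


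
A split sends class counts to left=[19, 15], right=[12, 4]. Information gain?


Parent = [31, 19], H_parent = 0.958
H_left = 0.99 (n=34), H_right = 0.8113 (n=16)
H_children = (34/50)·0.99 + (16/50)·0.8113 = 0.9328
IG = 0.958 - 0.9328 = 0.0252

0.0252


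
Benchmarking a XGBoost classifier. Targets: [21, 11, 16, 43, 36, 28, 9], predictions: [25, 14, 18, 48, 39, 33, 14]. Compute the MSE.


Squared errors: (21-25)²=16, (11-14)²=9, (16-18)²=4, (43-48)²=25, (36-39)²=9, (28-33)²=25, (9-14)²=25
Sum = 113
MSE = 113/7 = 113/7

113/7


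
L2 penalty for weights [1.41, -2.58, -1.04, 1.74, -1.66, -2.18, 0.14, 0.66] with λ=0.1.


‖w‖₂² = (1.41)² + (-2.58)² + (-1.04)² + (1.74)² + (-1.66)² + (-2.18)² + (0.14)² + (0.66)²
     = 1.9881 + 6.6564 + 1.0816 + 3.0276 + 2.7556 + 4.7524 + 0.0196 + 0.4356
     = 20.7169
λ·‖w‖₂² = 0.1·20.7169 = 2.07169

2.07169


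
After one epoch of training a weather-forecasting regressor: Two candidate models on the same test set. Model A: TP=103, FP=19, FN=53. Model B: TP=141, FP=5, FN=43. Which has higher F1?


Model A: P=103/122=0.8443, R=103/156=0.6603, F1=2PR/(P+R)=2TP/(2TP+FP+FN)=206/278=0.741
Model B: P=141/146=0.9658, R=141/184=0.7663, F1=2PR/(P+R)=2TP/(2TP+FP+FN)=282/330=0.8545
0.741 < 0.8545 → Model B

Model B


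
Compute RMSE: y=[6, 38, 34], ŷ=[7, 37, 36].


MSE = 6/3 = 2
RMSE = √(6/3) = 1.4142

1.4142


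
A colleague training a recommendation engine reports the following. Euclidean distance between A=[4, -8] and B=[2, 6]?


d = √((4-2)² + (-8-6)²)
  = √(4 + 196)
  = √200 = 14.1421

14.1421


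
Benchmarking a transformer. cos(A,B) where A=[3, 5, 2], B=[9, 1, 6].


A·B = 3·9 + 5·1 + 2·6 = 44
‖A‖ = √38 = 6.1644, ‖B‖ = √118 = 10.8628
cos = 44/(√38·√118) = 44/√4484 = 0.6571

0.6571


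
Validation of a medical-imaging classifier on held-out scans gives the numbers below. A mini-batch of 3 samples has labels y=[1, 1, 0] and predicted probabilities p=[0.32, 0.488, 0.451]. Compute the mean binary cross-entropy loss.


L[0] = -ln(0.32) = 1.1394
L[1] = -ln(0.488) = 0.7174
L[2] = -ln(1-0.451) = -ln(0.549) = 0.5997
mean = (1.1394 + 0.7174 + 0.5997)/3 = 0.8188

0.8188


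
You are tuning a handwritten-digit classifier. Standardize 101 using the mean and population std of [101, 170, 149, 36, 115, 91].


μ = 110.3333, σ = 42.9405
z = (101 - 110.3333)/42.9405 = -0.2174

-0.2174


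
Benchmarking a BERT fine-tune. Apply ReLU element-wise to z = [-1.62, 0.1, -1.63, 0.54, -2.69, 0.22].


ReLU(-1.62) = max(0, -1.62) = 0.0
ReLU(0.1) = max(0, 0.1) = 0.1
ReLU(-1.63) = max(0, -1.63) = 0.0
ReLU(0.54) = max(0, 0.54) = 0.54
ReLU(-2.69) = max(0, -2.69) = 0.0
ReLU(0.22) = max(0, 0.22) = 0.22
result = [0.0, 0.1, 0.0, 0.54, 0.0, 0.22]

[0.0, 0.1, 0.0, 0.54, 0.0, 0.22]


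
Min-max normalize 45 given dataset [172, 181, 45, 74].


min=45, max=181
(45-45)/(181-45) = 0/136 = 0.0

0.0


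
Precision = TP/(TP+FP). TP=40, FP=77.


Precision = TP/(TP+FP)
= 40/(40+77)
= 40/117 = 34.19%

34.19%


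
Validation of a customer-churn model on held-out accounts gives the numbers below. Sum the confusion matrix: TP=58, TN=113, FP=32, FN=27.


Total = TP + TN + FP + FN
= 58 + 113 + 32 + 27
= 230
(Predicted positive: 90, predicted negative: 140)

230


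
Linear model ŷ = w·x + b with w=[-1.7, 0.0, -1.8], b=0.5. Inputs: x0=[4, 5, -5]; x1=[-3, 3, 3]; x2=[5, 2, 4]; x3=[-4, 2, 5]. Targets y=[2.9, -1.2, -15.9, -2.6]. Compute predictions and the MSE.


ŷ0 = (-1.7)·(4) + (0.0)·(5) + (-1.8)·(-5) + 0.5 = 2.7
ŷ1 = (-1.7)·(-3) + (0.0)·(3) + (-1.8)·(3) + 0.5 = 0.2
ŷ2 = (-1.7)·(5) + (0.0)·(2) + (-1.8)·(4) + 0.5 = -15.2
ŷ3 = (-1.7)·(-4) + (0.0)·(2) + (-1.8)·(5) + 0.5 = -1.7
errors² = [0.04, 1.96, 0.49, 0.81]
MSE = 3.3000/4 = 0.825

0.825


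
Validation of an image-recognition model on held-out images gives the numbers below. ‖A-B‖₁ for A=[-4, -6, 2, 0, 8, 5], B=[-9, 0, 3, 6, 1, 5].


d = |-4+ 9| + |-6-0| + |2-3| + |0-6| + |8-1| + |5-5|
  = 5 + 6 + 1 + 6 + 7 + 0
  = 25

25


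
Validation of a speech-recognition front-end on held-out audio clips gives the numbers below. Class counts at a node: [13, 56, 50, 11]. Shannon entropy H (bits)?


Probabilities: [13/130, 56/130, 50/130, 11/130] ≈ [0.1, 0.4308, 0.3846, 0.0846]
H = -((13/130)·log₂(13/130) + (56/130)·log₂(56/130) + (50/130)·log₂(50/130) + (11/130)·log₂(11/130))
  = 1.6873 bits

1.6873 bits


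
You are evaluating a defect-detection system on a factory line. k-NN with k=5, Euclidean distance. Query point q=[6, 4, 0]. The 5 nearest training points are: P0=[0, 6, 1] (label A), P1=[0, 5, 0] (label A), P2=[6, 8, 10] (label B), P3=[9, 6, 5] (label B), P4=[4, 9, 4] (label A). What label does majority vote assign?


d(q,P0) = 6.4031  (label A)
d(q,P1) = 6.0828  (label A)
d(q,P2) = 10.7703  (label B)
d(q,P3) = 6.1644  (label B)
d(q,P4) = 6.7082  (label A)
Votes: A=3, B=2
Majority → A

A
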